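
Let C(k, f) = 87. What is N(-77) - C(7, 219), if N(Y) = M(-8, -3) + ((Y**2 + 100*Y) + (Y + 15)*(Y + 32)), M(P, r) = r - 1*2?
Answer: 927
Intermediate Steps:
M(P, r) = -2 + r (M(P, r) = r - 2 = -2 + r)
N(Y) = -5 + Y**2 + 100*Y + (15 + Y)*(32 + Y) (N(Y) = (-2 - 3) + ((Y**2 + 100*Y) + (Y + 15)*(Y + 32)) = -5 + ((Y**2 + 100*Y) + (15 + Y)*(32 + Y)) = -5 + (Y**2 + 100*Y + (15 + Y)*(32 + Y)) = -5 + Y**2 + 100*Y + (15 + Y)*(32 + Y))
N(-77) - C(7, 219) = (475 + 2*(-77)**2 + 147*(-77)) - 1*87 = (475 + 2*5929 - 11319) - 87 = (475 + 11858 - 11319) - 87 = 1014 - 87 = 927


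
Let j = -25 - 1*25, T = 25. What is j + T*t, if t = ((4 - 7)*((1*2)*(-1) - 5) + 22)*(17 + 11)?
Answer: 30050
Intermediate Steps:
j = -50 (j = -25 - 25 = -50)
t = 1204 (t = (-3*(2*(-1) - 5) + 22)*28 = (-3*(-2 - 5) + 22)*28 = (-3*(-7) + 22)*28 = (21 + 22)*28 = 43*28 = 1204)
j + T*t = -50 + 25*1204 = -50 + 30100 = 30050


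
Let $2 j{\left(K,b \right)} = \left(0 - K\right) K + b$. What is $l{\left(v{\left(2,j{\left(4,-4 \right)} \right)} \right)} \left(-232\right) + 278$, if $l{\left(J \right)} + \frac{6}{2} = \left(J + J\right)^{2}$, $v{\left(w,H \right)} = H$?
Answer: $-91826$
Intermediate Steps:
$j{\left(K,b \right)} = \frac{b}{2} - \frac{K^{2}}{2}$ ($j{\left(K,b \right)} = \frac{\left(0 - K\right) K + b}{2} = \frac{- K K + b}{2} = \frac{- K^{2} + b}{2} = \frac{b - K^{2}}{2} = \frac{b}{2} - \frac{K^{2}}{2}$)
$l{\left(J \right)} = -3 + 4 J^{2}$ ($l{\left(J \right)} = -3 + \left(J + J\right)^{2} = -3 + \left(2 J\right)^{2} = -3 + 4 J^{2}$)
$l{\left(v{\left(2,j{\left(4,-4 \right)} \right)} \right)} \left(-232\right) + 278 = \left(-3 + 4 \left(\frac{1}{2} \left(-4\right) - \frac{4^{2}}{2}\right)^{2}\right) \left(-232\right) + 278 = \left(-3 + 4 \left(-2 - 8\right)^{2}\right) \left(-232\right) + 278 = \left(-3 + 4 \left(-10\right)^{2}\right) \left(-232\right) + 278 = \left(-3 + 4 \cdot 100\right) \left(-232\right) + 278 = \left(-3 + 400\right) \left(-232\right) + 278 = 397 \left(-232\right) + 278 = -92104 + 278 = -91826$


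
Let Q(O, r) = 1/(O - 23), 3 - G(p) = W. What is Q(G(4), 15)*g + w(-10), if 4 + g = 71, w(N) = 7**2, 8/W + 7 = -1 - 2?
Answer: 4369/96 ≈ 45.510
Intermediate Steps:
W = -4/5 (W = 8/(-7 + (-1 - 2)) = 8/(-7 - 3) = 8/(-10) = 8*(-1/10) = -4/5 ≈ -0.80000)
G(p) = 19/5 (G(p) = 3 - 1*(-4/5) = 3 + 4/5 = 19/5)
w(N) = 49
g = 67 (g = -4 + 71 = 67)
Q(O, r) = 1/(-23 + O)
Q(G(4), 15)*g + w(-10) = 67/(-23 + 19/5) + 49 = 67/(-96/5) + 49 = -5/96*67 + 49 = -335/96 + 49 = 4369/96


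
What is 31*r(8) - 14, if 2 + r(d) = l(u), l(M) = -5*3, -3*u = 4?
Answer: -541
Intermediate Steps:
u = -4/3 (u = -⅓*4 = -4/3 ≈ -1.3333)
l(M) = -15
r(d) = -17 (r(d) = -2 - 15 = -17)
31*r(8) - 14 = 31*(-17) - 14 = -527 - 14 = -541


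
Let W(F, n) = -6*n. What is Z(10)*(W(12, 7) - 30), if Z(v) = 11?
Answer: -792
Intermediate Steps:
Z(10)*(W(12, 7) - 30) = 11*(-6*7 - 30) = 11*(-42 - 30) = 11*(-72) = -792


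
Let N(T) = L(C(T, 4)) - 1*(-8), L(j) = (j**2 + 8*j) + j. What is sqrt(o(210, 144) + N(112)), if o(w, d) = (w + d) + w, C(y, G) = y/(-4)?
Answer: 4*sqrt(69) ≈ 33.227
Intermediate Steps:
C(y, G) = -y/4 (C(y, G) = y*(-1/4) = -y/4)
o(w, d) = d + 2*w (o(w, d) = (d + w) + w = d + 2*w)
L(j) = j**2 + 9*j
N(T) = 8 - T*(9 - T/4)/4 (N(T) = (-T/4)*(9 - T/4) - 1*(-8) = -T*(9 - T/4)/4 + 8 = 8 - T*(9 - T/4)/4)
sqrt(o(210, 144) + N(112)) = sqrt((144 + 2*210) + (8 + (1/16)*112*(-36 + 112))) = sqrt((144 + 420) + (8 + (1/16)*112*76)) = sqrt(564 + (8 + 532)) = sqrt(564 + 540) = sqrt(1104) = 4*sqrt(69)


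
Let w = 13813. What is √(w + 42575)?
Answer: 2*√14097 ≈ 237.46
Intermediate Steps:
√(w + 42575) = √(13813 + 42575) = √56388 = 2*√14097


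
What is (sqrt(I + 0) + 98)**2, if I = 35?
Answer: (98 + sqrt(35))**2 ≈ 10799.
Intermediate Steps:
(sqrt(I + 0) + 98)**2 = (sqrt(35 + 0) + 98)**2 = (sqrt(35) + 98)**2 = (98 + sqrt(35))**2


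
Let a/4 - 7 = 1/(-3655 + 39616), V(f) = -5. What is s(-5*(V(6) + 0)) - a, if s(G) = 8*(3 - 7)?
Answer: -2157664/35961 ≈ -60.000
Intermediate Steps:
a = 1006912/35961 (a = 28 + 4/(-3655 + 39616) = 28 + 4/35961 = 1006912/35961 ≈ 28.000)
s(G) = -32 (s(G) = 8*(-4) = -32)
s(-5*(V(6) + 0)) - a = -32 - 1*1006912/35961 = -32 - 1006912/35961 = -2157664/35961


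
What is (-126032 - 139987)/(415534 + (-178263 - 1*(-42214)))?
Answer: -266019/279485 ≈ -0.95182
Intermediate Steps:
(-126032 - 139987)/(415534 + (-178263 - 1*(-42214))) = -266019/(415534 + (-178263 + 42214)) = -266019/(415534 - 136049) = -266019/279485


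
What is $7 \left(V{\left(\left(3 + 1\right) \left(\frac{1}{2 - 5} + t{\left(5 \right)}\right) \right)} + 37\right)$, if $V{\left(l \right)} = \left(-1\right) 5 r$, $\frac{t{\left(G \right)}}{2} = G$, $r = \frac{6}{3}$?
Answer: $189$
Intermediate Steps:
$r = 2$ ($r = 6 \cdot \frac{1}{3} = 2$)
$t{\left(G \right)} = 2 G$
$V{\left(l \right)} = -10$ ($V{\left(l \right)} = \left(-1\right) 5 \cdot 2 = \left(-5\right) 2 = -10$)
$7 \left(V{\left(\left(3 + 1\right) \left(\frac{1}{2 - 5} + t{\left(5 \right)}\right) \right)} + 37\right) = 7 \left(-10 + 37\right) = 7 \cdot 27 = 189$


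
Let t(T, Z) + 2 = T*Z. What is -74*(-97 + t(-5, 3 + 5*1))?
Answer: 10286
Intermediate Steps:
t(T, Z) = -2 + T*Z
-74*(-97 + t(-5, 3 + 5*1)) = -74*(-97 + (-2 - 5*(3 + 5*1))) = -74*(-97 + (-2 - 5*(3 + 5))) = -74*(-97 + (-2 - 5*8)) = -74*(-97 + (-2 - 40)) = -74*(-97 - 42) = -74*(-139) = 10286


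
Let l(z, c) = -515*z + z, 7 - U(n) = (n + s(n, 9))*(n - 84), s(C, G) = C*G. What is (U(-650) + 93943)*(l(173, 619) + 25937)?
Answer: 294583994250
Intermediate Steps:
U(n) = 7 - 10*n*(-84 + n) (U(n) = 7 - (n + n*9)*(n - 84) = 7 - (n + 9*n)*(-84 + n) = 7 - 10*n*(-84 + n))
l(z, c) = -514*z
(U(-650) + 93943)*(l(173, 619) + 25937) = ((7 - 10*(-650)² + 840*(-650)) + 93943)*(-514*173 + 25937) = ((7 - 10*422500 - 546000) + 93943)*(-88922 + 25937) = ((7 - 4225000 - 546000) + 93943)*(-62985) = (-4770993 + 93943)*(-62985) = -4677050*(-62985) = 294583994250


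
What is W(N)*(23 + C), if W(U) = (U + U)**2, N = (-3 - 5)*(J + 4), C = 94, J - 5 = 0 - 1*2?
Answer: 1467648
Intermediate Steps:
J = 3 (J = 5 + (0 - 1*2) = 5 + (0 - 2) = 5 - 2 = 3)
N = -56 (N = (-3 - 5)*(3 + 4) = -8*7 = -56)
W(U) = 4*U**2 (W(U) = (2*U)**2 = 4*U**2)
W(N)*(23 + C) = (4*(-56)**2)*(23 + 94) = (4*3136)*117 = 12544*117 = 1467648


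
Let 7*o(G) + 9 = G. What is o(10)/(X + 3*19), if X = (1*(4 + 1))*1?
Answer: 1/434 ≈ 0.0023041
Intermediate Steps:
o(G) = -9/7 + G/7
X = 5 (X = (1*5)*1 = 5*1 = 5)
o(10)/(X + 3*19) = (-9/7 + (⅐)*10)/(5 + 3*19) = (-9/7 + 10/7)/(5 + 57) = (⅐)/62 = (1/62)*(⅐) = 1/434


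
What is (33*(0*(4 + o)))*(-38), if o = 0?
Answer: 0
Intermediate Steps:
(33*(0*(4 + o)))*(-38) = (33*(0*(4 + 0)))*(-38) = (33*(0*4))*(-38) = (33*0)*(-38) = 0*(-38) = 0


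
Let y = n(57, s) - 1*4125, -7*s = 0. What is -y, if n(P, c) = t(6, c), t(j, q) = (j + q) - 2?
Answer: 4121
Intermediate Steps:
s = 0 (s = -⅐*0 = 0)
t(j, q) = -2 + j + q
n(P, c) = 4 + c (n(P, c) = -2 + 6 + c = 4 + c)
y = -4121 (y = (4 + 0) - 1*4125 = 4 - 4125 = -4121)
-y = -1*(-4121) = 4121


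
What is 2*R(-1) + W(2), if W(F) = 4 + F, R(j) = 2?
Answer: 10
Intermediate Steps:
2*R(-1) + W(2) = 2*2 + (4 + 2) = 4 + 6 = 10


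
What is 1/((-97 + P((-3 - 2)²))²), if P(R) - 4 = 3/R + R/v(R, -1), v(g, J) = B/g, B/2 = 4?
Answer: 40000/8708401 ≈ 0.0045933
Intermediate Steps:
B = 8 (B = 2*4 = 8)
v(g, J) = 8/g
P(R) = 4 + 3/R + R²/8 (P(R) = 4 + (3/R + R/((8/R))) = 4 + (3/R + R*(R/8)) = 4 + (3/R + R²/8) = 4 + 3/R + R²/8)
1/((-97 + P((-3 - 2)²))²) = 1/((-97 + (4 + 3/((-3 - 2)²) + ((-3 - 2)²)²/8))²) = 1/((-97 + (4 + 3/((-5)²) + ((-5)²)²/8))²) = 1/((-97 + (4 + 3/25 + (⅛)*25²))²) = 1/((-97 + (4 + 3*(1/25) + (⅛)*625))²) = 1/((-97 + (4 + 3/25 + 625/8))²) = 1/((-97 + 16449/200)²) = 1/((-2951/200)²) = 1/(8708401/40000) = 40000/8708401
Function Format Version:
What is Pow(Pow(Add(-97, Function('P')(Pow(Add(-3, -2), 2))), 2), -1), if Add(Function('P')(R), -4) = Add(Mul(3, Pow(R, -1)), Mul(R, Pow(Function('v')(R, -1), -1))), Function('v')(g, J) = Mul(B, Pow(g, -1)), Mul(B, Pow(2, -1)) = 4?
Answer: Rational(40000, 8708401) ≈ 0.0045933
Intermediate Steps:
B = 8 (B = Mul(2, 4) = 8)
Function('v')(g, J) = Mul(8, Pow(g, -1))
Function('P')(R) = Add(4, Mul(3, Pow(R, -1)), Mul(Rational(1, 8), Pow(R, 2))) (Function('P')(R) = Add(4, Add(Mul(3, Pow(R, -1)), Mul(R, Pow(Mul(8, Pow(R, -1)), -1)))) = Add(4, Add(Mul(3, Pow(R, -1)), Mul(R, Mul(Rational(1, 8), R)))) = Add(4, Add(Mul(3, Pow(R, -1)), Mul(Rational(1, 8), Pow(R, 2)))) = Add(4, Mul(3, Pow(R, -1)), Mul(Rational(1, 8), Pow(R, 2))))
Pow(Pow(Add(-97, Function('P')(Pow(Add(-3, -2), 2))), 2), -1) = Pow(Pow(Add(-97, Add(4, Mul(3, Pow(Pow(Add(-3, -2), 2), -1)), Mul(Rational(1, 8), Pow(Pow(Add(-3, -2), 2), 2)))), 2), -1) = Pow(Pow(Add(-97, Add(4, Mul(3, Pow(Pow(-5, 2), -1)), Mul(Rational(1, 8), Pow(Pow(-5, 2), 2)))), 2), -1) = Pow(Pow(Add(-97, Add(4, Mul(3, Pow(25, -1)), Mul(Rational(1, 8), Pow(25, 2)))), 2), -1) = Pow(Pow(Add(-97, Add(4, Mul(3, Rational(1, 25)), Mul(Rational(1, 8), 625))), 2), -1) = Pow(Pow(Add(-97, Add(4, Rational(3, 25), Rational(625, 8))), 2), -1) = Pow(Pow(Add(-97, Rational(16449, 200)), 2), -1) = Pow(Pow(Rational(-2951, 200), 2), -1) = Pow(Rational(8708401, 40000), -1) = Rational(40000, 8708401)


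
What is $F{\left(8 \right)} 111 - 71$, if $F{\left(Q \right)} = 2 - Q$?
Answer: $-737$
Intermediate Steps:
$F{\left(8 \right)} 111 - 71 = \left(2 - 8\right) 111 - 71 = \left(-6\right) 111 - 71 = -666 - 71 = -737$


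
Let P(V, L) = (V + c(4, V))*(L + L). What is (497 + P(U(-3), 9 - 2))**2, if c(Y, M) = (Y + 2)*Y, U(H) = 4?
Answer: 790321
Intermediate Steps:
c(Y, M) = Y*(2 + Y) (c(Y, M) = (2 + Y)*Y = Y*(2 + Y))
P(V, L) = 2*L*(24 + V) (P(V, L) = (V + 4*(2 + 4))*(L + L) = (V + 4*6)*(2*L) = (V + 24)*(2*L) = (24 + V)*(2*L) = 2*L*(24 + V))
(497 + P(U(-3), 9 - 2))**2 = (497 + 2*(9 - 2)*(24 + 4))**2 = (497 + 2*7*28)**2 = (497 + 392)**2 = 889**2 = 790321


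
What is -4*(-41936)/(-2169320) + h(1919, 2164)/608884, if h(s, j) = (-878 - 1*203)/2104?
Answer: -26862228843413/347387294825440 ≈ -0.077326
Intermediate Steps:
h(s, j) = -1081/2104 (h(s, j) = (-878 - 203)*(1/2104) = -1081*1/2104 = -1081/2104)
-4*(-41936)/(-2169320) + h(1919, 2164)/608884 = -4*(-41936)/(-2169320) - 1081/2104/608884 = 167744*(-1/2169320) - 1081/2104*1/608884 = -20968/271165 - 1081/1281091936 = -26862228843413/347387294825440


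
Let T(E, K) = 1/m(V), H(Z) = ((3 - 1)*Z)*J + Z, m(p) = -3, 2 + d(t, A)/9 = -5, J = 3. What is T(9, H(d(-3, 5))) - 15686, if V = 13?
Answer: -47059/3 ≈ -15686.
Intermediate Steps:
d(t, A) = -63 (d(t, A) = -18 + 9*(-5) = -18 - 45 = -63)
H(Z) = 7*Z (H(Z) = ((3 - 1)*Z)*3 + Z = (2*Z)*3 + Z = 6*Z + Z = 7*Z)
T(E, K) = -⅓ (T(E, K) = 1/(-3) = -⅓)
T(9, H(d(-3, 5))) - 15686 = -⅓ - 15686 = -47059/3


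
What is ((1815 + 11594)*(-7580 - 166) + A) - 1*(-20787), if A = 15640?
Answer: -103829687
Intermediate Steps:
((1815 + 11594)*(-7580 - 166) + A) - 1*(-20787) = ((1815 + 11594)*(-7580 - 166) + 15640) - 1*(-20787) = (13409*(-7746) + 15640) + 20787 = (-103866114 + 15640) + 20787 = -103850474 + 20787 = -103829687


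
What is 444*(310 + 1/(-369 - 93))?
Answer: 10598206/77 ≈ 1.3764e+5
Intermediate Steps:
444*(310 + 1/(-369 - 93)) = 444*(310 + 1/(-462)) = 444*(310 - 1/462) = 444*(143219/462) = 10598206/77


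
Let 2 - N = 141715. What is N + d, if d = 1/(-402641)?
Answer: -57059464034/402641 ≈ -1.4171e+5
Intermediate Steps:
N = -141713 (N = 2 - 1*141715 = 2 - 141715 = -141713)
d = -1/402641 ≈ -2.4836e-6
N + d = -141713 - 1/402641 = -57059464034/402641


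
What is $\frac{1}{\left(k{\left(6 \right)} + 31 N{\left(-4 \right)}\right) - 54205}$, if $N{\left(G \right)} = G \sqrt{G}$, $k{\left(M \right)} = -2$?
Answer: $- \frac{54207}{2938460353} + \frac{248 i}{2938460353} \approx -1.8447 \cdot 10^{-5} + 8.4398 \cdot 10^{-8} i$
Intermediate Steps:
$N{\left(G \right)} = G^{\frac{3}{2}}$
$\frac{1}{\left(k{\left(6 \right)} + 31 N{\left(-4 \right)}\right) - 54205} = \frac{1}{\left(-2 + 31 \left(-4\right)^{\frac{3}{2}}\right) - 54205} = \frac{1}{\left(-2 + 31 \left(- 8 i\right)\right) - 54205} = \frac{1}{\left(-2 - 248 i\right) - 54205} = \frac{1}{-54207 - 248 i} = \frac{-54207 + 248 i}{2938460353}$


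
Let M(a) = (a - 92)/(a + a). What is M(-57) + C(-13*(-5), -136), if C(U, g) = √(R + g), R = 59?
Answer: 149/114 + I*√77 ≈ 1.307 + 8.775*I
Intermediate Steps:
M(a) = (-92 + a)/(2*a) (M(a) = (-92 + a)/((2*a)) = (-92 + a)*(1/(2*a)) = (-92 + a)/(2*a))
C(U, g) = √(59 + g)
M(-57) + C(-13*(-5), -136) = (½)*(-92 - 57)/(-57) + √(59 - 136) = (½)*(-1/57)*(-149) + √(-77) = 149/114 + I*√77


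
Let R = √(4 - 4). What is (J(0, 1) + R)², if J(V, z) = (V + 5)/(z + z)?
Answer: 25/4 ≈ 6.2500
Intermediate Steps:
J(V, z) = (5 + V)/(2*z) (J(V, z) = (5 + V)/((2*z)) = (5 + V)*(1/(2*z)) = (5 + V)/(2*z))
R = 0 (R = √0 = 0)
(J(0, 1) + R)² = ((½)*(5 + 0)/1 + 0)² = ((½)*1*5 + 0)² = (5/2 + 0)² = (5/2)² = 25/4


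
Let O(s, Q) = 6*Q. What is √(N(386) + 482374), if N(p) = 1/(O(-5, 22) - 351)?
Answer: √23135139195/219 ≈ 694.53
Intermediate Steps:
N(p) = -1/219 (N(p) = 1/(6*22 - 351) = 1/(132 - 351) = 1/(-219) = -1/219)
√(N(386) + 482374) = √(-1/219 + 482374) = √(105639905/219) = √23135139195/219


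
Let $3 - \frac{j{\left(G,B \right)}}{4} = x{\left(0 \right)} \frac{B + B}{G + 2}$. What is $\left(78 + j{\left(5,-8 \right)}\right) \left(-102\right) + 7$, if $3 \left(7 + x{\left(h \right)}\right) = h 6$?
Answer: $-2645$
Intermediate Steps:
$x{\left(h \right)} = -7 + 2 h$ ($x{\left(h \right)} = -7 + \frac{h 6}{3} = -7 + \frac{6 h}{3} = -7 + 2 h$)
$j{\left(G,B \right)} = 12 + \frac{56 B}{2 + G}$ ($j{\left(G,B \right)} = 12 - 4 \left(-7 + 2 \cdot 0\right) \frac{B + B}{G + 2} = 12 - 4 \left(-7 + 0\right) \frac{2 B}{2 + G} = 12 - 4 \left(- 7 \frac{2 B}{2 + G}\right) = 12 - 4 \left(- \frac{14 B}{2 + G}\right) = 12 + \frac{56 B}{2 + G}$)
$\left(78 + j{\left(5,-8 \right)}\right) \left(-102\right) + 7 = \left(78 + \frac{4 \left(6 + 3 \cdot 5 + 14 \left(-8\right)\right)}{2 + 5}\right) \left(-102\right) + 7 = \left(78 + \frac{4 \left(6 + 15 - 112\right)}{7}\right) \left(-102\right) + 7 = \left(78 + 4 \cdot \frac{1}{7} \left(-91\right)\right) \left(-102\right) + 7 = \left(78 - 52\right) \left(-102\right) + 7 = 26 \left(-102\right) + 7 = -2652 + 7 = -2645$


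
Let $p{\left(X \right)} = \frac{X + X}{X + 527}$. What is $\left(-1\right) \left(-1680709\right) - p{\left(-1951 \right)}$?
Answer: $\frac{1196662857}{712} \approx 1.6807 \cdot 10^{6}$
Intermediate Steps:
$p{\left(X \right)} = \frac{2 X}{527 + X}$
$\left(-1\right) \left(-1680709\right) - p{\left(-1951 \right)} = \left(-1\right) \left(-1680709\right) - 2 \left(-1951\right) \frac{1}{527 - 1951} = 1680709 - 2 \left(-1951\right) \frac{1}{-1424} = 1680709 - 2 \left(-1951\right) \left(- \frac{1}{1424}\right) = 1680709 - \frac{1951}{712} = \frac{1196662857}{712}$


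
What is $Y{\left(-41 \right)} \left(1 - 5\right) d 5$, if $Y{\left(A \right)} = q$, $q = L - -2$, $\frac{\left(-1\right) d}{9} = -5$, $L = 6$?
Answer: $-7200$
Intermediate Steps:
$d = 45$ ($d = \left(-9\right) \left(-5\right) = 45$)
$q = 8$ ($q = 6 - -2 = 6 + 2 = 8$)
$Y{\left(A \right)} = 8$
$Y{\left(-41 \right)} \left(1 - 5\right) d 5 = 8 \left(1 - 5\right) 45 \cdot 5 = 8 \left(\left(-4\right) 225\right) = 8 \left(-900\right) = -7200$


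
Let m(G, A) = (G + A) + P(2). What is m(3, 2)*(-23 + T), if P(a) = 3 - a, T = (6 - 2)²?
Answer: -42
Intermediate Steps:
T = 16 (T = 4² = 16)
m(G, A) = 1 + A + G (m(G, A) = (G + A) + (3 - 1*2) = (A + G) + (3 - 2) = (A + G) + 1 = 1 + A + G)
m(3, 2)*(-23 + T) = (1 + 2 + 3)*(-23 + 16) = 6*(-7) = -42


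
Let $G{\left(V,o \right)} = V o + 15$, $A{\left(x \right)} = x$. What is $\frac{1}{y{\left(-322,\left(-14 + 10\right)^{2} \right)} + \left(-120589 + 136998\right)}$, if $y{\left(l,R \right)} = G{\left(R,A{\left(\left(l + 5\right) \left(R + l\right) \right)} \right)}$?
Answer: $\frac{1}{1568456} \approx 6.3757 \cdot 10^{-7}$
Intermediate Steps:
$G{\left(V,o \right)} = 15 + V o$
$y{\left(l,R \right)} = 15 + R \left(5 + l\right) \left(R + l\right)$ ($y{\left(l,R \right)} = 15 + R \left(l + 5\right) \left(R + l\right) = 15 + R \left(5 + l\right) \left(R + l\right)$)
$\frac{1}{y{\left(-322,\left(-14 + 10\right)^{2} \right)} + \left(-120589 + 136998\right)} = \frac{1}{\left(15 + \left(-14 + 10\right)^{2} \left(\left(-322\right)^{2} + 5 \left(-14 + 10\right)^{2} + 5 \left(-322\right) + \left(-14 + 10\right)^{2} \left(-322\right)\right)\right) + \left(-120589 + 136998\right)} = \frac{1}{\left(15 + \left(-4\right)^{2} \left(103684 + 5 \left(-4\right)^{2} - 1610 + \left(-4\right)^{2} \left(-322\right)\right)\right) + 16409} = \frac{1}{\left(15 + 16 \left(103684 + 5 \cdot 16 - 1610 + 16 \left(-322\right)\right)\right) + 16409} = \frac{1}{\left(15 + 16 \left(103684 + 80 - 1610 - 5152\right)\right) + 16409} = \frac{1}{\left(15 + 16 \cdot 97002\right) + 16409} = \frac{1}{\left(15 + 1552032\right) + 16409} = \frac{1}{1552047 + 16409} = \frac{1}{1568456}$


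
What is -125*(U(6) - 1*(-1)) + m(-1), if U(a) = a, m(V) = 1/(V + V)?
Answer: -1751/2 ≈ -875.50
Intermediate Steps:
m(V) = 1/(2*V)
-125*(U(6) - 1*(-1)) + m(-1) = -125*(6 - 1*(-1)) + (½)/(-1) = -125*(6 + 1) + (½)*(-1) = -125*7 - ½ = -875 - ½ = -1751/2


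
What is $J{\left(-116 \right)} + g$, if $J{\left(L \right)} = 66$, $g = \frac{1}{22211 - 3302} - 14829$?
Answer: $- \frac{279153566}{18909} \approx -14763.0$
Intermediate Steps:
$g = - \frac{280401560}{18909}$ ($g = \frac{1}{18909} - 14829 = - \frac{280401560}{18909} \approx -14829.0$)
$J{\left(-116 \right)} + g = 66 - \frac{280401560}{18909} = - \frac{279153566}{18909}$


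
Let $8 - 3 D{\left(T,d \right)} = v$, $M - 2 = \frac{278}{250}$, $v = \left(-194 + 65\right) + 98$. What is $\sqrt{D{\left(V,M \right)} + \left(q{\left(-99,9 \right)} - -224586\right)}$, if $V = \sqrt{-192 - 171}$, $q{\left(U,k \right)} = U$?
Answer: $10 \sqrt{2245} \approx 473.81$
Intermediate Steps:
$V = 11 i \sqrt{3}$ ($V = \sqrt{-363} = 11 i \sqrt{3} \approx 19.053 i$)
$v = -31$ ($v = -129 + 98 = -31$)
$M = \frac{389}{125}$ ($M = 2 + \frac{278}{250} = 2 + 278 \cdot \frac{1}{250} = 2 + \frac{139}{125} = \frac{389}{125} \approx 3.112$)
$D{\left(T,d \right)} = 13$ ($D{\left(T,d \right)} = \frac{8}{3} - - \frac{31}{3} = \frac{8}{3} + \frac{31}{3} = 13$)
$\sqrt{D{\left(V,M \right)} + \left(q{\left(-99,9 \right)} - -224586\right)} = \sqrt{13 - -224487} = \sqrt{13 + \left(-99 + 224586\right)} = \sqrt{13 + 224487} = \sqrt{224500} = 10 \sqrt{2245}$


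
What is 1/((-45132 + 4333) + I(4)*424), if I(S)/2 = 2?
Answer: -1/39103 ≈ -2.5573e-5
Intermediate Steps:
I(S) = 4 (I(S) = 2*2 = 4)
1/((-45132 + 4333) + I(4)*424) = 1/((-45132 + 4333) + 4*424) = 1/(-40799 + 1696) = 1/(-39103) = -1/39103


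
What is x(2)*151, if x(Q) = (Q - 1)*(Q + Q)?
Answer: 604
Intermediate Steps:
x(Q) = 2*Q*(-1 + Q) (x(Q) = (-1 + Q)*(2*Q) = 2*Q*(-1 + Q))
x(2)*151 = (2*2*(-1 + 2))*151 = (2*2*1)*151 = 4*151 = 604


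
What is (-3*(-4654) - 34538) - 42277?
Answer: -62853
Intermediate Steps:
(-3*(-4654) - 34538) - 42277 = (13962 - 34538) - 42277 = -20576 - 42277 = -62853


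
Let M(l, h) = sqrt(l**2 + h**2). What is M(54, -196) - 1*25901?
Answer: -25901 + 2*sqrt(10333) ≈ -25698.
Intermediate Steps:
M(l, h) = sqrt(h**2 + l**2)
M(54, -196) - 1*25901 = sqrt((-196)**2 + 54**2) - 1*25901 = sqrt(38416 + 2916) - 25901 = sqrt(41332) - 25901 = 2*sqrt(10333) - 25901 = -25901 + 2*sqrt(10333)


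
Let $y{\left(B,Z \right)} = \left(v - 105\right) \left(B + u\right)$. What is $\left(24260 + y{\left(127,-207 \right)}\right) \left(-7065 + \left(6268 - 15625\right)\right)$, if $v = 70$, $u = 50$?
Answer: $-296663430$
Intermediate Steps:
$y{\left(B,Z \right)} = -1750 - 35 B$ ($y{\left(B,Z \right)} = \left(70 - 105\right) \left(B + 50\right) = - 35 \left(50 + B\right) = -1750 - 35 B$)
$\left(24260 + y{\left(127,-207 \right)}\right) \left(-7065 + \left(6268 - 15625\right)\right) = \left(24260 - 6195\right) \left(-7065 + \left(6268 - 15625\right)\right) = \left(24260 - 6195\right) \left(-7065 - 9357\right) = 18065 \left(-16422\right) = -296663430$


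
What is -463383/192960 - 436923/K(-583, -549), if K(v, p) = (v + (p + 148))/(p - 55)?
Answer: -235754110487/879040 ≈ -2.6820e+5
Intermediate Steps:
K(v, p) = (148 + p + v)/(-55 + p) (K(v, p) = (v + (148 + p))/(-55 + p) = (148 + p + v)/(-55 + p))
-463383/192960 - 436923/K(-583, -549) = -463383/192960 - 436923*(-55 - 549)/(148 - 549 - 583) = -463383*1/192960 - 436923/(-984/(-604)) = -51487/21440 - 436923/((-1/604*(-984))) = -51487/21440 - 436923/246/151 = -51487/21440 - 436923*151/246 = -51487/21440 - 21991791/82 = -235754110487/879040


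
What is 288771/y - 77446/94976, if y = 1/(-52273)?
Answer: -716827868863427/47488 ≈ -1.5095e+10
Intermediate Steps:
y = -1/52273 ≈ -1.9130e-5
288771/y - 77446/94976 = 288771/(-1/52273) - 77446/94976 = 288771*(-52273) - 77446*1/94976 = -15094926483 - 38723/47488 = -716827868863427/47488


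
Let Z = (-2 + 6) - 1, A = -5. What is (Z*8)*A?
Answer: -120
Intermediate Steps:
Z = 3 (Z = 4 - 1 = 3)
(Z*8)*A = (3*8)*(-5) = 24*(-5) = -120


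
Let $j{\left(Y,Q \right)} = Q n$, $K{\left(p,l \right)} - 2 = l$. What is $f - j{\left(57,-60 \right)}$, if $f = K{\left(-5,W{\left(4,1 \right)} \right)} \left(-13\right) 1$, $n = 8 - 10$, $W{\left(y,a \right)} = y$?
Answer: $-198$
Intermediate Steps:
$n = -2$
$K{\left(p,l \right)} = 2 + l$
$j{\left(Y,Q \right)} = - 2 Q$ ($j{\left(Y,Q \right)} = Q \left(-2\right) = - 2 Q$)
$f = -78$ ($f = \left(2 + 4\right) \left(-13\right) 1 = 6 \left(-13\right) 1 = \left(-78\right) 1 = -78$)
$f - j{\left(57,-60 \right)} = -78 - \left(-2\right) \left(-60\right) = -78 - 120 = -198$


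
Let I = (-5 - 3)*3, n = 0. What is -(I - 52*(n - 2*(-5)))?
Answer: 544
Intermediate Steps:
I = -24 (I = -8*3 = -24)
-(I - 52*(n - 2*(-5))) = -(-24 - 52*(0 - 2*(-5))) = -(-24 - 52*(0 + 10)) = -(-24 - 52*10) = -(-24 - 520) = -1*(-544) = 544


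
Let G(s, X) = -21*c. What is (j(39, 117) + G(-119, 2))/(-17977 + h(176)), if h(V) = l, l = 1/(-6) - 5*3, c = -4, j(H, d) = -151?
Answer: 402/107953 ≈ 0.0037238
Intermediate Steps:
G(s, X) = 84 (G(s, X) = -21*(-4) = 84)
l = -91/6 (l = -⅙ - 15 = -91/6 ≈ -15.167)
h(V) = -91/6
(j(39, 117) + G(-119, 2))/(-17977 + h(176)) = (-151 + 84)/(-17977 - 91/6) = -67/(-107953/6) = -67*(-6/107953) = 402/107953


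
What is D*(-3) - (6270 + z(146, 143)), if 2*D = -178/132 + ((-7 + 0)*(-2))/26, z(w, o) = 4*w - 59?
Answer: -3886045/572 ≈ -6793.8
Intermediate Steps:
z(w, o) = -59 + 4*w
D = -695/1716 (D = (-178/132 + ((-7 + 0)*(-2))/26)/2 = (-178*1/132 - 7*(-2)*(1/26))/2 = (-89/66 + 14*(1/26))/2 = (-89/66 + 7/13)/2 = (½)*(-695/858) = -695/1716 ≈ -0.40501)
D*(-3) - (6270 + z(146, 143)) = -695/1716*(-3) - (6270 + (-59 + 4*146)) = 695/572 - (6270 + (-59 + 584)) = 695/572 - (6270 + 525) = 695/572 - 1*6795 = 695/572 - 6795 = -3886045/572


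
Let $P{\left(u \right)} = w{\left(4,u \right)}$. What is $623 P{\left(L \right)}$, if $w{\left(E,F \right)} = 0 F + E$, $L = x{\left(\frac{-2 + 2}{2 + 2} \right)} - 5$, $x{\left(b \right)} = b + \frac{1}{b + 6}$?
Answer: $2492$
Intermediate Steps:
$x{\left(b \right)} = b + \frac{1}{6 + b}$
$L = - \frac{29}{6}$ ($L = \frac{1 + \left(\frac{-2 + 2}{2 + 2}\right)^{2} + 6 \frac{-2 + 2}{2 + 2}}{6 + \frac{-2 + 2}{2 + 2}} - 5 = \frac{1 + \left(\frac{0}{4}\right)^{2} + 6 \cdot \frac{0}{4}}{6 + \frac{0}{4}} - 5 = \frac{1 + \left(0 \cdot \frac{1}{4}\right)^{2} + 6 \cdot 0 \cdot \frac{1}{4}}{6 + 0 \cdot \frac{1}{4}} - 5 = \frac{1 + 0^{2} + 6 \cdot 0}{6 + 0} - 5 = \frac{1 + 0 + 0}{6} - 5 = \frac{1}{6} \cdot 1 - 5 = \frac{1}{6} - 5 = - \frac{29}{6} \approx -4.8333$)
$w{\left(E,F \right)} = E$ ($w{\left(E,F \right)} = 0 + E = E$)
$P{\left(u \right)} = 4$
$623 P{\left(L \right)} = 623 \cdot 4 = 2492$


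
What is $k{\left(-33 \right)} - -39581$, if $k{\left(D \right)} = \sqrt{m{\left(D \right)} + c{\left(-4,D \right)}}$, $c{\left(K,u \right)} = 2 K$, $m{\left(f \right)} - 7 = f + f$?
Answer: $39581 + i \sqrt{67} \approx 39581.0 + 8.1853 i$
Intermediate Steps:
$m{\left(f \right)} = 7 + 2 f$ ($m{\left(f \right)} = 7 + \left(f + f\right) = 7 + 2 f$)
$k{\left(D \right)} = \sqrt{-1 + 2 D}$ ($k{\left(D \right)} = \sqrt{\left(7 + 2 D\right) + 2 \left(-4\right)} = \sqrt{\left(7 + 2 D\right) - 8} = \sqrt{-1 + 2 D}$)
$k{\left(-33 \right)} - -39581 = \sqrt{-1 + 2 \left(-33\right)} - -39581 = \sqrt{-1 - 66} + 39581 = \sqrt{-67} + 39581 = i \sqrt{67} + 39581 = 39581 + i \sqrt{67}$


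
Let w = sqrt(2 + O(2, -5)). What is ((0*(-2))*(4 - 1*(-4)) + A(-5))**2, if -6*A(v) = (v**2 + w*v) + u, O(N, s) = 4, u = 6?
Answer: 1111/36 - 155*sqrt(6)/18 ≈ 9.7683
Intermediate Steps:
w = sqrt(6) (w = sqrt(2 + 4) = sqrt(6) ≈ 2.4495)
A(v) = -1 - v**2/6 - v*sqrt(6)/6 (A(v) = -((v**2 + sqrt(6)*v) + 6)/6 = -((v**2 + v*sqrt(6)) + 6)/6 = -(6 + v**2 + v*sqrt(6))/6 = -1 - v**2/6 - v*sqrt(6)/6)
((0*(-2))*(4 - 1*(-4)) + A(-5))**2 = ((0*(-2))*(4 - 1*(-4)) + (-1 - 1/6*(-5)**2 - 1/6*(-5)*sqrt(6)))**2 = (0*(4 + 4) + (-1 - 1/6*25 + 5*sqrt(6)/6))**2 = (0*8 + (-1 - 25/6 + 5*sqrt(6)/6))**2 = (0 + (-31/6 + 5*sqrt(6)/6))**2 = (-31/6 + 5*sqrt(6)/6)**2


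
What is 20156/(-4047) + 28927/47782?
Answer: -846026423/193373754 ≈ -4.3751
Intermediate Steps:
20156/(-4047) + 28927/47782 = 20156*(-1/4047) + 28927*(1/47782) = -20156/4047 + 28927/47782 = -846026423/193373754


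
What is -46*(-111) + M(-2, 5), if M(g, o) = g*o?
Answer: 5096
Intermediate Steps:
-46*(-111) + M(-2, 5) = -46*(-111) - 2*5 = 5106 - 10 = 5096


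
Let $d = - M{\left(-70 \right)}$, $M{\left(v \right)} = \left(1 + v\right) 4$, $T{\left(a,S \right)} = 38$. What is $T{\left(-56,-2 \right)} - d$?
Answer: $-238$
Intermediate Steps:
$M{\left(v \right)} = 4 + 4 v$
$d = 276$ ($d = - (4 + 4 \left(-70\right)) = - (4 - 280) = \left(-1\right) \left(-276\right) = 276$)
$T{\left(-56,-2 \right)} - d = 38 - 276 = -238$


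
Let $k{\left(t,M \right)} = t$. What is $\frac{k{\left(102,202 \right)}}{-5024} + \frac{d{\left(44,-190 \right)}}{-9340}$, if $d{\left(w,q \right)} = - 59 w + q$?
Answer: $\frac{1630523}{5865520} \approx 0.27798$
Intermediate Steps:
$d{\left(w,q \right)} = q - 59 w$
$\frac{k{\left(102,202 \right)}}{-5024} + \frac{d{\left(44,-190 \right)}}{-9340} = \frac{102}{-5024} + \frac{-190 - 2596}{-9340} = 102 \left(- \frac{1}{5024}\right) + \left(-190 - 2596\right) \left(- \frac{1}{9340}\right) = - \frac{51}{2512} - - \frac{1393}{4670} = - \frac{51}{2512} + \frac{1393}{4670} = \frac{1630523}{5865520}$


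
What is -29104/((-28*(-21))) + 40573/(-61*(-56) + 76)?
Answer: -6481187/171108 ≈ -37.878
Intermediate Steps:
-29104/((-28*(-21))) + 40573/(-61*(-56) + 76) = -29104/588 + 40573/(3416 + 76) = -29104*1/588 + 40573/3492 = -7276/147 + 40573*(1/3492) = -7276/147 + 40573/3492 = -6481187/171108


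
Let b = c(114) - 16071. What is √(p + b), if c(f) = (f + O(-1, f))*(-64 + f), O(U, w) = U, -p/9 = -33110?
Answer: √287569 ≈ 536.25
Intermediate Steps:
p = 297990 (p = -9*(-33110) = 297990)
c(f) = (-1 + f)*(-64 + f) (c(f) = (f - 1)*(-64 + f) = (-1 + f)*(-64 + f))
b = -10421 (b = (64 + 114² - 65*114) - 16071 = (64 + 12996 - 7410) - 16071 = 5650 - 16071 = -10421)
√(p + b) = √(297990 - 10421) = √287569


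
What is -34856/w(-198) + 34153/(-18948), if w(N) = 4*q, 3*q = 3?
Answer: -165147025/18948 ≈ -8715.8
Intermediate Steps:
q = 1 (q = (⅓)*3 = 1)
w(N) = 4 (w(N) = 4*1 = 4)
-34856/w(-198) + 34153/(-18948) = -34856/4 + 34153/(-18948) = -34856*¼ + 34153*(-1/18948) = -8714 - 34153/18948 = -165147025/18948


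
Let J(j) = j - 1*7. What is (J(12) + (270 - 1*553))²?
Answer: 77284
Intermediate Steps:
J(j) = -7 + j (J(j) = j - 7 = -7 + j)
(J(12) + (270 - 1*553))² = ((-7 + 12) + (270 - 1*553))² = (5 + (270 - 553))² = (5 - 283)² = (-278)² = 77284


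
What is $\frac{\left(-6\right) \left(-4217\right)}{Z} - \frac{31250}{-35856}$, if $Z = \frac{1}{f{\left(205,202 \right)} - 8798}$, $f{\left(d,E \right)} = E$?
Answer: $- \frac{3899268128951}{17928} \approx -2.175 \cdot 10^{8}$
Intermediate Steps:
$Z = - \frac{1}{8596}$ ($Z = \frac{1}{202 - 8798} = \frac{1}{-8596} = - \frac{1}{8596} \approx -0.00011633$)
$\frac{\left(-6\right) \left(-4217\right)}{Z} - \frac{31250}{-35856} = \frac{\left(-6\right) \left(-4217\right)}{- \frac{1}{8596}} - \frac{31250}{-35856} = 25302 \left(-8596\right) - - \frac{15625}{17928} = -217495992 + \frac{15625}{17928} = - \frac{3899268128951}{17928}$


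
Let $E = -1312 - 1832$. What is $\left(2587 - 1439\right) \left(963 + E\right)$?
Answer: $-2503788$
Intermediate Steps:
$E = -3144$ ($E = -1312 - 1832 = -3144$)
$\left(2587 - 1439\right) \left(963 + E\right) = \left(2587 - 1439\right) \left(963 - 3144\right) = 1148 \left(-2181\right) = -2503788$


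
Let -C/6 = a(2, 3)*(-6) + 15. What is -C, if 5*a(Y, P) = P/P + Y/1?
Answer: 342/5 ≈ 68.400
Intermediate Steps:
a(Y, P) = ⅕ + Y/5 (a(Y, P) = (P/P + Y/1)/5 = (1 + Y*1)/5 = (1 + Y)/5 = ⅕ + Y/5)
C = -342/5 (C = -6*((⅕ + (⅕)*2)*(-6) + 15) = -6*((⅕ + ⅖)*(-6) + 15) = -6*((⅗)*(-6) + 15) = -6*(-18/5 + 15) = -6*57/5 = -342/5 ≈ -68.400)
-C = -1*(-342/5) = 342/5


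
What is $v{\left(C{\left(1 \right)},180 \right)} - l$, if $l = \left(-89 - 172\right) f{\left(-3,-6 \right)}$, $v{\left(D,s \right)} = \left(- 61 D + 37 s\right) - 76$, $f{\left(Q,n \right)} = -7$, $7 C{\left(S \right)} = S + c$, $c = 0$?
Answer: $\frac{33238}{7} \approx 4748.3$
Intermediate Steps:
$C{\left(S \right)} = \frac{S}{7}$ ($C{\left(S \right)} = \frac{S + 0}{7} = \frac{S}{7}$)
$v{\left(D,s \right)} = -76 - 61 D + 37 s$
$l = 1827$ ($l = \left(-89 - 172\right) \left(-7\right) = \left(-261\right) \left(-7\right) = 1827$)
$v{\left(C{\left(1 \right)},180 \right)} - l = \left(-76 - 61 \cdot \frac{1}{7} \cdot 1 + 37 \cdot 180\right) - 1827 = \left(-76 - \frac{61}{7} + 6660\right) - 1827 = \frac{46027}{7} - 1827 = \frac{33238}{7}$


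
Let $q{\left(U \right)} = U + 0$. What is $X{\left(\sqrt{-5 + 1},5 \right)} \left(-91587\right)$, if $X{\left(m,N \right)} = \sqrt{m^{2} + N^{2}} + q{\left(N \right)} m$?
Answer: $- 915870 i - 91587 \sqrt{21} \approx -4.197 \cdot 10^{5} - 9.1587 \cdot 10^{5} i$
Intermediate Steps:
$q{\left(U \right)} = U$
$X{\left(m,N \right)} = \sqrt{N^{2} + m^{2}} + N m$ ($X{\left(m,N \right)} = \sqrt{m^{2} + N^{2}} + N m = \sqrt{N^{2} + m^{2}} + N m$)
$X{\left(\sqrt{-5 + 1},5 \right)} \left(-91587\right) = \left(\sqrt{5^{2} + \left(\sqrt{-5 + 1}\right)^{2}} + 5 \sqrt{-5 + 1}\right) \left(-91587\right) = \left(\sqrt{25 + \left(\sqrt{-4}\right)^{2}} + 5 \sqrt{-4}\right) \left(-91587\right) = \left(\sqrt{25 + \left(2 i\right)^{2}} + 5 \cdot 2 i\right) \left(-91587\right) = \left(\sqrt{25 - 4} + 10 i\right) \left(-91587\right) = \left(\sqrt{21} + 10 i\right) \left(-91587\right) = - 915870 i - 91587 \sqrt{21}$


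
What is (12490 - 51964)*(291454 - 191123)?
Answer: -3960465894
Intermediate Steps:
(12490 - 51964)*(291454 - 191123) = -39474*100331 = -3960465894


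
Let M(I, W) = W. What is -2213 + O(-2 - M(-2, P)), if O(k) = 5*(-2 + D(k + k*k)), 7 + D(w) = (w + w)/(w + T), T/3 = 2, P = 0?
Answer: -4511/2 ≈ -2255.5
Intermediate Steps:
T = 6 (T = 3*2 = 6)
D(w) = -7 + 2*w/(6 + w) (D(w) = -7 + (w + w)/(w + 6) = -7 + (2*w)/(6 + w) = -7 + 2*w/(6 + w))
O(k) = -10 + 5*(-42 - 5*k - 5*k²)/(6 + k + k²) (O(k) = 5*(-2 + (-42 - 5*(k + k*k))/(6 + (k + k*k))) = 5*(-2 + (-42 - 5*(k + k²))/(6 + (k + k²))) = 5*(-2 + (-42 + (-5*k - 5*k²))/(6 + k + k²)) = 5*(-2 + (-42 - 5*k - 5*k²)/(6 + k + k²)) = -10 + 5*(-42 - 5*k - 5*k²)/(6 + k + k²))
-2213 + O(-2 - M(-2, P)) = -2213 + 5*(-54 - 7*(-2 - 1*0)*(1 + (-2 - 1*0)))/(6 + (-2 - 1*0)*(1 + (-2 - 1*0))) = -2213 + 5*(-54 - 7*(-2 + 0)*(1 + (-2 + 0)))/(6 + (-2 + 0)*(1 + (-2 + 0))) = -2213 + 5*(-54 - 7*(-2)*(1 - 2))/(6 - 2*(1 - 2)) = -2213 + 5*(-54 - 7*(-2)*(-1))/(6 - 2*(-1)) = -2213 + 5*(-54 - 14)/(6 + 2) = -2213 + 5*(-68)/8 = -2213 + 5*(⅛)*(-68) = -2213 - 85/2 = -4511/2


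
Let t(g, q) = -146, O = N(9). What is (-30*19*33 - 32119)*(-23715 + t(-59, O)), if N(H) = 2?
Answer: 1215216869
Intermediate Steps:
O = 2
(-30*19*33 - 32119)*(-23715 + t(-59, O)) = (-30*19*33 - 32119)*(-23715 - 146) = (-570*33 - 32119)*(-23861) = (-18810 - 32119)*(-23861) = -50929*(-23861) = 1215216869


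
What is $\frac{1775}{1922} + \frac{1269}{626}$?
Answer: $\frac{887542}{300793} \approx 2.9507$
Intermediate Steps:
$\frac{1775}{1922} + \frac{1269}{626} = \frac{887542}{300793}$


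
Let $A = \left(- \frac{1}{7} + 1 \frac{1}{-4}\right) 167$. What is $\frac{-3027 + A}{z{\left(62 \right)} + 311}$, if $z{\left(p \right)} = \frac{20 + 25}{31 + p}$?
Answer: $- \frac{2684383}{270368} \approx -9.9286$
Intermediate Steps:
$A = - \frac{1837}{28}$ ($A = \left(\left(-1\right) \frac{1}{7} + 1 \left(- \frac{1}{4}\right)\right) 167 = \left(- \frac{1}{7} - \frac{1}{4}\right) 167 = \left(- \frac{11}{28}\right) 167 = - \frac{1837}{28} \approx -65.607$)
$z{\left(p \right)} = \frac{45}{31 + p}$
$\frac{-3027 + A}{z{\left(62 \right)} + 311} = \frac{-3027 - \frac{1837}{28}}{\frac{45}{31 + 62} + 311} = - \frac{86593}{28 \left(\frac{45}{93} + 311\right)} = - \frac{86593}{28 \left(45 \cdot \frac{1}{93} + 311\right)} = - \frac{86593}{28 \left(\frac{15}{31} + 311\right)} = - \frac{86593}{28 \cdot \frac{9656}{31}} = \left(- \frac{86593}{28}\right) \frac{31}{9656} = - \frac{2684383}{270368}$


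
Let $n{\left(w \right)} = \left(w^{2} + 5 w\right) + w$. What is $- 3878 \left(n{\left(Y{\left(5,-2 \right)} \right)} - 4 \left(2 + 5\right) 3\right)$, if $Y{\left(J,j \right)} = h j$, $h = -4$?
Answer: $-108584$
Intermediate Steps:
$Y{\left(J,j \right)} = - 4 j$
$n{\left(w \right)} = w^{2} + 6 w$
$- 3878 \left(n{\left(Y{\left(5,-2 \right)} \right)} - 4 \left(2 + 5\right) 3\right) = - 3878 \left(\left(-4\right) \left(-2\right) \left(6 - -8\right) - 4 \left(2 + 5\right) 3\right) = - 3878 \left(8 \left(6 + 8\right) - 4 \cdot 7 \cdot 3\right) = - 3878 \left(8 \cdot 14 - 84\right) = - 3878 \left(112 - 84\right) = \left(-3878\right) 28 = -108584$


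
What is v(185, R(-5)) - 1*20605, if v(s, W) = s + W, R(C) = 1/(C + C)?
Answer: -204201/10 ≈ -20420.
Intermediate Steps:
R(C) = 1/(2*C)
v(s, W) = W + s
v(185, R(-5)) - 1*20605 = ((½)/(-5) + 185) - 1*20605 = ((½)*(-⅕) + 185) - 20605 = (-⅒ + 185) - 20605 = 1849/10 - 20605 = -204201/10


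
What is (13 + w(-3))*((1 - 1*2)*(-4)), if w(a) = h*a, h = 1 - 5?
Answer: 100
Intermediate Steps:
h = -4
w(a) = -4*a
(13 + w(-3))*((1 - 1*2)*(-4)) = (13 - 4*(-3))*((1 - 1*2)*(-4)) = (13 + 12)*((1 - 2)*(-4)) = 25*(-1*(-4)) = 25*4 = 100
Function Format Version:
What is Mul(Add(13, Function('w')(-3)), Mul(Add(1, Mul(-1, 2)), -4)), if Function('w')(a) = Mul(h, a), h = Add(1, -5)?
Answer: 100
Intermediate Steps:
h = -4
Function('w')(a) = Mul(-4, a)
Mul(Add(13, Function('w')(-3)), Mul(Add(1, Mul(-1, 2)), -4)) = Mul(Add(13, Mul(-4, -3)), Mul(Add(1, Mul(-1, 2)), -4)) = Mul(Add(13, 12), Mul(Add(1, -2), -4)) = Mul(25, Mul(-1, -4)) = Mul(25, 4) = 100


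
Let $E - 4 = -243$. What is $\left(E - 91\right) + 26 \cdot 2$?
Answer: $-278$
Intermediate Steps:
$E = -239$ ($E = 4 - 243 = -239$)
$\left(E - 91\right) + 26 \cdot 2 = \left(-239 - 91\right) + 26 \cdot 2 = -330 + 52 = -278$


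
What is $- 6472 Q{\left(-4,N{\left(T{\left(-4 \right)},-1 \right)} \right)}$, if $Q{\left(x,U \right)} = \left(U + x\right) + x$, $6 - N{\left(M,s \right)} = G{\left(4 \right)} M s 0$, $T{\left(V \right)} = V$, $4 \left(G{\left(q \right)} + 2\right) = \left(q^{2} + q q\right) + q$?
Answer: $12944$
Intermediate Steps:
$G{\left(q \right)} = -2 + \frac{q^{2}}{2} + \frac{q}{4}$ ($G{\left(q \right)} = -2 + \frac{\left(q^{2} + q q\right) + q}{4} = -2 + \frac{\left(q^{2} + q^{2}\right) + q}{4} = -2 + \frac{2 q^{2} + q}{4} = -2 + \frac{q + 2 q^{2}}{4} = -2 + \left(\frac{q^{2}}{2} + \frac{q}{4}\right) = -2 + \frac{q^{2}}{2} + \frac{q}{4}$)
$N{\left(M,s \right)} = 6$ ($N{\left(M,s \right)} = 6 - \left(-2 + \frac{4^{2}}{2} + \frac{1}{4} \cdot 4\right) M s 0 = 6 - \left(-2 + \frac{1}{2} \cdot 16 + 1\right) M s 0 = 6 - \left(-2 + 8 + 1\right) M s 0 = 6 - 7 M s 0 = 6 - 0 = 6 + 0 = 6$)
$Q{\left(x,U \right)} = U + 2 x$
$- 6472 Q{\left(-4,N{\left(T{\left(-4 \right)},-1 \right)} \right)} = - 6472 \left(6 + 2 \left(-4\right)\right) = - 6472 \left(6 - 8\right) = \left(-6472\right) \left(-2\right) = 12944$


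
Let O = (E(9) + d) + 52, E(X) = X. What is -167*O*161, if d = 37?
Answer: -2634926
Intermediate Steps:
O = 98 (O = (9 + 37) + 52 = 46 + 52 = 98)
-167*O*161 = -167*98*161 = -16366*161 = -2634926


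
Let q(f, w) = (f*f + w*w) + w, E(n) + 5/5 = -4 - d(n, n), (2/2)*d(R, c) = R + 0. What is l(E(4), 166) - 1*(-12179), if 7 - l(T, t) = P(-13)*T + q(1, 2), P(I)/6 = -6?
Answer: 11855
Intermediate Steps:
d(R, c) = R (d(R, c) = R + 0 = R)
P(I) = -36 (P(I) = 6*(-6) = -36)
E(n) = -5 - n (E(n) = -1 + (-4 - n) = -5 - n)
q(f, w) = w + f² + w² (q(f, w) = (f² + w²) + w = w + f² + w²)
l(T, t) = 36*T (l(T, t) = 7 - (-36*T + (2 + 1² + 2²)) = 7 - (-36*T + (2 + 1 + 4)) = 7 - (-36*T + 7) = 7 - (7 - 36*T) = 7 + (-7 + 36*T) = 36*T)
l(E(4), 166) - 1*(-12179) = 36*(-5 - 1*4) - 1*(-12179) = 36*(-5 - 4) + 12179 = 36*(-9) + 12179 = -324 + 12179 = 11855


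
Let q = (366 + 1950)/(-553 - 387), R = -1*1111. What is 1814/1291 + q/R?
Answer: 474355679/337060735 ≈ 1.4073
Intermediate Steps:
R = -1111
q = -579/235 (q = 2316/(-940) = 2316*(-1/940) = -579/235 ≈ -2.4638)
1814/1291 + q/R = 1814/1291 - 579/235/(-1111) = 1814*(1/1291) - 579/235*(-1/1111) = 1814/1291 + 579/261085 = 474355679/337060735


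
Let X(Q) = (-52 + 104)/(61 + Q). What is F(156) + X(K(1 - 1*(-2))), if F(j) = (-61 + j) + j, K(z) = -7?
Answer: 6803/27 ≈ 251.96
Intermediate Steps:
F(j) = -61 + 2*j
X(Q) = 52/(61 + Q)
F(156) + X(K(1 - 1*(-2))) = (-61 + 2*156) + 52/(61 - 7) = (-61 + 312) + 52/54 = 251 + 52*(1/54) = 251 + 26/27 = 6803/27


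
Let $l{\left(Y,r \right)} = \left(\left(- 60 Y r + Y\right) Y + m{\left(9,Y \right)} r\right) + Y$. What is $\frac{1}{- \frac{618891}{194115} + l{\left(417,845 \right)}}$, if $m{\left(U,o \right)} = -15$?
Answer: $- \frac{64705}{570439970543942} \approx -1.1343 \cdot 10^{-10}$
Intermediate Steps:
$l{\left(Y,r \right)} = Y - 15 r + Y \left(Y - 60 Y r\right)$ ($l{\left(Y,r \right)} = \left(\left(- 60 Y r + Y\right) Y - 15 r\right) + Y = \left(\left(Y - 60 Y r\right) Y - 15 r\right) + Y = \left(Y \left(Y - 60 Y r\right) - 15 r\right) + Y = \left(- 15 r + Y \left(Y - 60 Y r\right)\right) + Y = Y - 15 r + Y \left(Y - 60 Y r\right)$)
$\frac{1}{- \frac{618891}{194115} + l{\left(417,845 \right)}} = \frac{1}{- \frac{618891}{194115} + \left(417 + 417^{2} - 12675 - 50700 \cdot 417^{2}\right)} = \frac{1}{\left(-618891\right) \frac{1}{194115} + \left(417 + 173889 - 12675 - 50700 \cdot 173889\right)} = \frac{1}{- \frac{206297}{64705} + \left(417 + 173889 - 12675 - 8816172300\right)} = \frac{1}{- \frac{206297}{64705} - 8816010669} = \frac{1}{- \frac{570439970543942}{64705}} = - \frac{64705}{570439970543942}$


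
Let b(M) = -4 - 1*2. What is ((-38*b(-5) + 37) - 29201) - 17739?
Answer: -46675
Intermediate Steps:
b(M) = -6 (b(M) = -4 - 2 = -6)
((-38*b(-5) + 37) - 29201) - 17739 = ((-38*(-6) + 37) - 29201) - 17739 = ((228 + 37) - 29201) - 17739 = (265 - 29201) - 17739 = -28936 - 17739 = -46675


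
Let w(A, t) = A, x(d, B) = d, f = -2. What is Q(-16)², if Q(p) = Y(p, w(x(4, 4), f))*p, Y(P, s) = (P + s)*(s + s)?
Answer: 2359296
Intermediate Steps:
Y(P, s) = 2*s*(P + s) (Y(P, s) = (P + s)*(2*s) = 2*s*(P + s))
Q(p) = p*(32 + 8*p) (Q(p) = (2*4*(p + 4))*p = (2*4*(4 + p))*p = (32 + 8*p)*p = p*(32 + 8*p))
Q(-16)² = (8*(-16)*(4 - 16))² = (8*(-16)*(-12))² = 1536² = 2359296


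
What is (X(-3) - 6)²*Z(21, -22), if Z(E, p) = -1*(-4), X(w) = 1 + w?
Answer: 256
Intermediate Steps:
Z(E, p) = 4
(X(-3) - 6)²*Z(21, -22) = ((1 - 3) - 6)²*4 = (-2 - 6)²*4 = (-8)²*4 = 64*4 = 256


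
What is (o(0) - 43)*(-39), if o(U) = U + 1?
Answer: 1638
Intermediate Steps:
o(U) = 1 + U
(o(0) - 43)*(-39) = ((1 + 0) - 43)*(-39) = (1 - 43)*(-39) = -42*(-39) = 1638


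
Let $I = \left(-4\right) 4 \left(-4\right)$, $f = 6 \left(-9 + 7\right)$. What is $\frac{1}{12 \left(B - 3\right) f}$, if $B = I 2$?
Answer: $- \frac{1}{18000} \approx -5.5556 \cdot 10^{-5}$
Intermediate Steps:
$f = -12$ ($f = 6 \left(-2\right) = -12$)
$I = 64$ ($I = \left(-16\right) \left(-4\right) = 64$)
$B = 128$ ($B = 64 \cdot 2 = 128$)
$\frac{1}{12 \left(B - 3\right) f} = \frac{1}{12 \left(128 - 3\right) \left(-12\right)} = \frac{1}{12 \cdot 125 \left(-12\right)} = \frac{1}{1500 \left(-12\right)} = \frac{1}{-18000} = - \frac{1}{18000}$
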